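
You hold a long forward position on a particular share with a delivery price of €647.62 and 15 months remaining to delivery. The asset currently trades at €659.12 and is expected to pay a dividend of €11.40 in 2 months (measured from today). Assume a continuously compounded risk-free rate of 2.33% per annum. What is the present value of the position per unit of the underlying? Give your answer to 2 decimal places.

€18.73

PV(remaining dividends) I = 11.40·e^(−0.0233·2/12) = 11.3558
Current forward F = (S − I)·e^(rT) = (659.12 − 11.3558)·e^(0.0233·15/12) = 647.7642 × 1.029553 = 666.9076
Value (long) = (F − K)·e^(−rT) = (666.9076 − 647.62) × 0.971295 = 18.7339
Value = €18.73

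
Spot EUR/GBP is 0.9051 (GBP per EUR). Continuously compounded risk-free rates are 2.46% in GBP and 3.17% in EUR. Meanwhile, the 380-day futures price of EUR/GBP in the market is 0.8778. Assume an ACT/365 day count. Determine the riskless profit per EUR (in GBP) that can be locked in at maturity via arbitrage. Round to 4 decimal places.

0.0206 per EUR (in GBP)

Fair futures: F* = S·e^(carry·T), with carry = (r_GBP − r_EUR) = 0.0246 − 0.0317 = -0.0071
F* = 0.9051 · e^(-0.0071 × 380/365) = 0.9051 · e^-0.007392 = 0.9051 × 0.992635 = 0.8984
Market 0.8778 < fair 0.8984: forward underpriced → reverse cash-and-carry (short spot, go long the forward).
At maturity, profit = |F_mkt − F*| = |0.8778 − 0.8984| = 0.0206 per EUR (in GBP)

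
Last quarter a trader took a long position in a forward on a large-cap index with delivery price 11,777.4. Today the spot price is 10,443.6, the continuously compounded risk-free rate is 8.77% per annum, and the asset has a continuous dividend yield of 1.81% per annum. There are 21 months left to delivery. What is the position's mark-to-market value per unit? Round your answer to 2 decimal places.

Current fair forward for the remaining 21 months: F = S·e^((r − q)·T), (r − q) = 0.0877 − 0.0181 = 0.0696
F = 10443.6 · e^(0.0696 × 21/12) = 10443.6 × 1.12952817 = 11796.3404
Value of long forward = (F − K)·e^(−rT) = (11796.3404 − 11777.4) · e^(−0.0877·21/12)
= 18.9404 × 0.85772221 = 16.25

16.25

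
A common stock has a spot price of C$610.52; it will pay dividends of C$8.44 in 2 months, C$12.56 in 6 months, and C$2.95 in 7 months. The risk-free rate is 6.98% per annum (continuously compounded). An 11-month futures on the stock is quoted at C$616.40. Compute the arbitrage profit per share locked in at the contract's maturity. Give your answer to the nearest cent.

C$9.62 per share

PV(dividends) I = 8.44·e^(−0.0698·2/12) + 12.56·e^(−0.0698·6/12) + 2.95·e^(−0.0698·7/12) = 23.3039
Fair futures F* = (S − I)·e^(rT) = (610.52 − 23.3039)·e^0.063983 = 587.2161 × 1.066074 = 626.0158
Market C$616.40 < fair 626.0158: forward underpriced → reverse cash-and-carry (short the stock, invest proceeds at r, pay the dividends, go long the forward).
Profit at T = |F_mkt − F*| = |616.40 − 626.0158| = C$9.62 per share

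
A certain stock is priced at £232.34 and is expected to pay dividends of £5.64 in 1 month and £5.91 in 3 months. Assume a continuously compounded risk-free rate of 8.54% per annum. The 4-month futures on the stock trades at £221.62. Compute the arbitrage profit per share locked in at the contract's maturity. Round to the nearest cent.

PV(dividends) I = 5.64·e^(−0.0854·1/12) + 5.91·e^(−0.0854·3/12) = 11.3852
Fair futures F* = (S − I)·e^(rT) = (232.34 − 11.3852)·e^0.028467 = 220.9548 × 1.028876 = 227.3351
Market £221.62 < fair 227.3351: forward underpriced → reverse cash-and-carry (short the stock, invest proceeds at r, pay the dividends, go long the forward).
Profit at T = |F_mkt − F*| = |221.62 − 227.3351| = £5.72 per share

£5.72 per share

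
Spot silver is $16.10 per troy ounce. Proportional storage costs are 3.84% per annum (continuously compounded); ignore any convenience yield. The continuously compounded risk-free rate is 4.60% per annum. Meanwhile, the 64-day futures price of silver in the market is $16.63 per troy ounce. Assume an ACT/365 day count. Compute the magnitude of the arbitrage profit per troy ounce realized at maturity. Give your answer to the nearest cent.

$0.29 per troy ounce

Fair futures: F* = S·e^(carry·T), with carry = (r + u) = 0.0460 + 0.0384 = 0.0844
F* = 16.10 · e^(0.0844 × 64/365) = 16.10 · e^0.014799 = 16.10 × 1.014909 = $16.3400
Market $16.63 > fair $16.3400: forward overpriced → cash-and-carry (buy spot, short the forward).
At maturity, profit = |F_mkt − F*| = |16.63 − 16.3400| = $0.29 per troy ounce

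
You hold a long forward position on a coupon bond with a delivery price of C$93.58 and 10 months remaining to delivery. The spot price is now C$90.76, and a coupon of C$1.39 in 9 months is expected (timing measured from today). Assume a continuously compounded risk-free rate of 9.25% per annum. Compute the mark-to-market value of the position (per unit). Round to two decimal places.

C$2.83

PV(remaining coupons) I = 1.39·e^(−0.0925·9/12) = 1.2968
Current forward F = (S − I)·e^(rT) = (90.76 − 1.2968)·e^(0.0925·10/12) = 89.4632 × 1.080132 = 96.6321
Value (long) = (F − K)·e^(−rT) = (96.6321 − 93.58) × 0.925813 = 2.8257
Value = C$2.83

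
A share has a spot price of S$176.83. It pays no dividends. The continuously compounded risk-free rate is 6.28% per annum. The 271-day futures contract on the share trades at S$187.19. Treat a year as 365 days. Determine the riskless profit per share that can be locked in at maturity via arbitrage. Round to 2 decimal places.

Fair futures: F* = S·e^(carry·T), with carry = r = 0.0628
F* = 176.83 · e^(0.0628 × 271/365) = 176.83 · e^0.046627 = 176.83 × 1.047731 = S$185.2703
Market S$187.19 > fair S$185.2703: forward overpriced → cash-and-carry (buy spot, short the forward).
At maturity, profit = |F_mkt − F*| = |187.19 − 185.2703| = S$1.92 per share

S$1.92 per share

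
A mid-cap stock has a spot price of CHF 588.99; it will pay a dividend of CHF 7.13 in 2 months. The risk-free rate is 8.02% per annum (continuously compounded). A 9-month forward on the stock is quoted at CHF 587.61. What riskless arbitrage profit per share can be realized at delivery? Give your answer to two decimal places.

CHF 30.42 per share

PV(dividends) I = 7.13·e^(−0.0802·2/12) = 7.0353
Fair forward F* = (S − I)·e^(rT) = (588.99 − 7.0353)·e^0.060150 = 581.9547 × 1.061996 = 618.0336
Market CHF 587.61 < fair 618.0336: forward underpriced → reverse cash-and-carry (short the stock, invest proceeds at r, pay the dividends, go long the forward).
Profit at T = |F_mkt − F*| = |587.61 − 618.0336| = CHF 30.42 per share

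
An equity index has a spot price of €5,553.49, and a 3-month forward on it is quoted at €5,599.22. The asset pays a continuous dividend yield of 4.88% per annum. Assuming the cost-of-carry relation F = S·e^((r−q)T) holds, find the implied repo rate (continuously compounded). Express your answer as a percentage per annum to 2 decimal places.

From F = S·e^((r−q)T): (r − q) = ln(F/S)/T
ln(5599.22/5553.49) = ln(1.008234) = 0.008200
(r − q) = 0.008200 / (3/12) = 0.032800
r = ln(F/S)/T + q = 0.032800 + 0.0488 = 0.081600
r = 8.16%

8.16%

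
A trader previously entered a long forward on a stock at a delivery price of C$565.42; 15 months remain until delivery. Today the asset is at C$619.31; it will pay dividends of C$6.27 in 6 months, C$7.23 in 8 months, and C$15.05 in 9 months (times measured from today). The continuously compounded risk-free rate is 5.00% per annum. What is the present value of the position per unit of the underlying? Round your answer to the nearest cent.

PV(remaining dividends) I = 6.27·e^(−0.0500·6/12) + 7.23·e^(−0.0500·8/12) + 15.05·e^(−0.0500·9/12) = 27.6042
Current forward F = (S − I)·e^(rT) = (619.31 − 27.6042)·e^(0.0500·15/12) = 591.7058 × 1.064494 = 629.8673
Value (long) = (F − K)·e^(−rT) = (629.8673 − 565.42) × 0.939413 = 60.5426
Value = C$60.54

C$60.54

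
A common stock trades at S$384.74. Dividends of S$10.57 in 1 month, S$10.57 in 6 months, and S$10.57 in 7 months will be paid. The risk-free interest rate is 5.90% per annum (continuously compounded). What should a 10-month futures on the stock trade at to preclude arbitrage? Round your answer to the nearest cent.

S$371.57

PV(dividends) I = 10.57·e^(−0.0590·1/12) + 10.57·e^(−0.0590·6/12) + 10.57·e^(−0.0590·7/12)
I = 10.5182 + 10.2627 + 10.2124 = 30.9933
F = (S − I)·e^(rT) = (384.74 − 30.9933) · e^(0.0590·10/12)
= 353.7467 · e^0.049167 = 353.7467 × 1.050396 = S$371.57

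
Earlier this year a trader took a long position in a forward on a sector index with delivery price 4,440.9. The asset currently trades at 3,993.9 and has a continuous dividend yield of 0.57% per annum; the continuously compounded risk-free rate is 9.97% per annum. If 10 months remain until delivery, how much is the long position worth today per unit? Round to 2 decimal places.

-111.87

Current fair forward for the remaining 10 months: F = S·e^((r − q)·T), (r − q) = 0.0997 − 0.0057 = 0.0940
F = 3993.9 · e^(0.0940 × 10/12) = 3993.9 × 1.08148309 = 4319.3353
Value of long forward = (F − K)·e^(−rT) = (4319.3353 − 4440.9) · e^(−0.0997·10/12)
= -121.5647 × 0.92027445 = -111.87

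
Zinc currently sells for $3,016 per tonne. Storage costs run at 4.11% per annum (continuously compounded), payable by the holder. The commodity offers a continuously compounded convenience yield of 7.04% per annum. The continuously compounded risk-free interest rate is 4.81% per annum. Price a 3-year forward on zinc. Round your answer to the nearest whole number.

Net carry = r + u − y = 0.0481 + 0.0411 − 0.0704 = 0.0188
F = S·e^((r+u−y)T) = 3016 · e^(0.0188 × 3) = 3016 · e^0.056400
= 3016 × 1.058021 = $3,191 per tonne

$3,191 per tonne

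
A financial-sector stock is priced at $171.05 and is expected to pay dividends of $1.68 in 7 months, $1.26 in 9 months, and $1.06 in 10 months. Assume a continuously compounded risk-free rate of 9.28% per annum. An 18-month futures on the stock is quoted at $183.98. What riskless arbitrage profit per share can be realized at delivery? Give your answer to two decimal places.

$8.31 per share

PV(dividends) I = 1.68·e^(−0.0928·7/12) + 1.26·e^(−0.0928·9/12) + 1.06·e^(−0.0928·10/12) = 3.7479
Fair futures F* = (S − I)·e^(rT) = (171.05 − 3.7479)·e^0.139200 = 167.3021 × 1.149354 = 192.2893
Market $183.98 < fair 192.2893: forward underpriced → reverse cash-and-carry (short the stock, invest proceeds at r, pay the dividends, go long the forward).
Profit at T = |F_mkt − F*| = |183.98 − 192.2893| = $8.31 per share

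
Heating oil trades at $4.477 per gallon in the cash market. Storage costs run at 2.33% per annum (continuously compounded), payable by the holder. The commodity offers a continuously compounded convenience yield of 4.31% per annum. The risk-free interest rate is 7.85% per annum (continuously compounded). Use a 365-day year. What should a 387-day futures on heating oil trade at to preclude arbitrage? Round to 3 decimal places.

Net carry = r + u − y = 0.0785 + 0.0233 − 0.0431 = 0.0587
F = S·e^((r+u−y)T) = 4.477 · e^(0.0587 × 387/365) = 4.477 · e^0.062238
= 4.477 × 1.064216 = $4.764 per gallon

$4.764 per gallon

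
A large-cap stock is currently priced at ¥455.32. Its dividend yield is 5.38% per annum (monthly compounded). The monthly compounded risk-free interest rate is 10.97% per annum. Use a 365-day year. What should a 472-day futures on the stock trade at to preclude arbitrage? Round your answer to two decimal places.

F = S · (1+r/12)^(12T) / (1+q/12)^(12T)
= 455.32 × 1.151671 / 1.071882 = 455.32 × 1.074438
F = ¥489.21

¥489.21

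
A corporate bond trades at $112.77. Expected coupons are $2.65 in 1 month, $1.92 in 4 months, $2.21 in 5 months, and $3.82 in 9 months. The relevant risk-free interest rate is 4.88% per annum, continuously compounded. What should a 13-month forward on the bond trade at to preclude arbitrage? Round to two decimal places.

$107.95

PV(coupons) I = 2.65·e^(−0.0488·1/12) + 1.92·e^(−0.0488·4/12) + 2.21·e^(−0.0488·5/12) + 3.82·e^(−0.0488·9/12)
I = 2.6392 + 1.8890 + 2.1655 + 3.6827 = 10.3764
F = (S − I)·e^(rT) = (112.77 − 10.3764) · e^(0.0488·13/12)
= 102.3936 · e^0.052867 = 102.3936 × 1.054289 = $107.95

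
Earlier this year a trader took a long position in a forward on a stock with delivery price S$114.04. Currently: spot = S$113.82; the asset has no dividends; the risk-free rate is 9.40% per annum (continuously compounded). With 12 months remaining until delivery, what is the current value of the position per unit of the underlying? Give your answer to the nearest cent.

S$10.01

Current fair forward for the remaining 12 months: F = S·e^(r·T), r = 0.0940
F = 113.82 · e^(0.0940 × 12/12) = 113.82 × 1.098560 = 125.0381
Value of long forward = (F − K)·e^(−rT) = (125.0381 − 114.04) · e^(−0.0940·12/12)
= 10.9981 × 0.910283 = 10.01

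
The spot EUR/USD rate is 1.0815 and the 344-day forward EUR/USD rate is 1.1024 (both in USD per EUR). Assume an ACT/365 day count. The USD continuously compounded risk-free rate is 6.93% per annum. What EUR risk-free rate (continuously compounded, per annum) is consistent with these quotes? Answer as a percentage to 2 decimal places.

F = S·e^((r_USD − r_EUR)T) ⇒ r_EUR = r_USD − ln(F/S)/T
ln(1.1024/1.0815) = 0.019141; /(344/365) = 0.020309
r_EUR = 0.0693 − 0.020309 = 0.048991
r_EUR = 4.90%

4.90%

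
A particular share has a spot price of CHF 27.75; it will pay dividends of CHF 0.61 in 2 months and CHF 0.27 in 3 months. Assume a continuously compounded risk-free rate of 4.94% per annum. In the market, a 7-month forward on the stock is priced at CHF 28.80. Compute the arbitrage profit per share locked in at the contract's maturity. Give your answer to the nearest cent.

PV(dividends) I = 0.61·e^(−0.0494·2/12) + 0.27·e^(−0.0494·3/12) = 0.8717
Fair forward F* = (S − I)·e^(rT) = (27.75 − 0.8717)·e^0.028817 = 26.8783 × 1.029236 = 27.6641
Market CHF 28.80 > fair 27.6641: forward overpriced → cash-and-carry (borrow at r, buy the stock and collect the dividends, short the forward).
Profit at T = |F_mkt − F*| = |28.80 − 27.6641| = CHF 1.14 per share

CHF 1.14 per share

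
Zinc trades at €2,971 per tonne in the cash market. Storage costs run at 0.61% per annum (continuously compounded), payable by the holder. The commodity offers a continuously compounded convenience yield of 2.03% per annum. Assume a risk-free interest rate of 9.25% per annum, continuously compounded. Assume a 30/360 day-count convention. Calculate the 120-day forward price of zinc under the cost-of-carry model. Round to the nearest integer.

€3,050 per tonne

Net carry = r + u − y = 0.0925 + 0.0061 − 0.0203 = 0.0783
F = S·e^((r+u−y)T) = 2971 · e^(0.0783 × 120/360) = 2971 · e^0.026100
= 2971 × 1.026444 = €3,050 per tonne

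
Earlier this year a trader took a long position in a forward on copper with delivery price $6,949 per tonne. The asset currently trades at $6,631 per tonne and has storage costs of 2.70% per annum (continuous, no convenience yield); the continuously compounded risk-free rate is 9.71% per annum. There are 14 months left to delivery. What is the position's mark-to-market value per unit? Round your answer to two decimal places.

Current fair forward for the remaining 14 months: F = S·e^((r + u)·T), (r + u) = 0.0971 + 0.0270 = 0.1241
F = 6631 · e^(0.1241 × 14/12) = 6631 × 1.15578912 = 7664.0377
Value of long forward = (F − K)·e^(−rT) = (7664.0377 − 6949) · e^(−0.0971·14/12)
= 715.0377 × 0.89289764 = 638.46

$638.46 per tonne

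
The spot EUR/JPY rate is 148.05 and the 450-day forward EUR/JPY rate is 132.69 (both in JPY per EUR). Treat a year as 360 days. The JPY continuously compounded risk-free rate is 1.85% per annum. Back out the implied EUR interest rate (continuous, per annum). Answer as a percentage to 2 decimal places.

F = S·e^((r_JPY − r_EUR)T) ⇒ r_EUR = r_JPY − ln(F/S)/T
ln(132.69/148.05) = -0.109534; /(450/360) = -0.087627
r_EUR = 0.0185 + 0.087627 = 0.106127
r_EUR = 10.61%

10.61%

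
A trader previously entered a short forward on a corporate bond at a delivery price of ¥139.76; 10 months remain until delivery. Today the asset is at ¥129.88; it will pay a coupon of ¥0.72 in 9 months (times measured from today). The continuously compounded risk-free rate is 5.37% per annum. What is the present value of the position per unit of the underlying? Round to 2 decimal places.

PV(remaining coupons) I = 0.72·e^(−0.0537·9/12) = 0.6916
Current forward F = (S − I)·e^(rT) = (129.88 − 0.6916)·e^(0.0537·10/12) = 129.1884 × 1.045766 = 135.1008
Value (long) = (F − K)·e^(−rT) = (135.1008 − 139.76) × 0.956237 = -4.4553
Short position value = −(long value) = ¥4.46

¥4.46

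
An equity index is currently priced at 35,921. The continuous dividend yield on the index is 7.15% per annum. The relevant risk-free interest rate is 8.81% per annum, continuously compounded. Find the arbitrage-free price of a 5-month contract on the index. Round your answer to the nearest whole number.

F = S·e^((r − q)T) = 35921 · e^((0.0881 − 0.0715) × 5/12)
= 35921 · e^0.006917 = 35921 × 1.006941
F = 36,170

36,170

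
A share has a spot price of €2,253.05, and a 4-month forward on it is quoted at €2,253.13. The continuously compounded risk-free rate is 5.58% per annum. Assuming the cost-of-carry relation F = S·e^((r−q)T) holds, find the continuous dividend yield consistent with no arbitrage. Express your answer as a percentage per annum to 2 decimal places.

From F = S·e^((r−q)T): (r − q) = ln(F/S)/T
ln(2253.13/2253.05) = ln(1.000036) = 0.000036
(r − q) = 0.000036 / (4/12) = 0.000108
q = r − ln(F/S)/T = 0.0558 − 0.000108 = 0.055692
q = 5.57%

5.57%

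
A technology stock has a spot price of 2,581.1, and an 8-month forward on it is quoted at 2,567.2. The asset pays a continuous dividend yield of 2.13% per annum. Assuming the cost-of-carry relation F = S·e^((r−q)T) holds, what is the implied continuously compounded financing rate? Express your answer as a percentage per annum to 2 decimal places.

From F = S·e^((r−q)T): (r − q) = ln(F/S)/T
ln(2567.2/2581.1) = ln(0.994615) = -0.005400
(r − q) = -0.005400 / (8/12) = -0.008100
r = ln(F/S)/T + q = -0.008100 + 0.0213 = 0.013200
r = 1.32%

1.32%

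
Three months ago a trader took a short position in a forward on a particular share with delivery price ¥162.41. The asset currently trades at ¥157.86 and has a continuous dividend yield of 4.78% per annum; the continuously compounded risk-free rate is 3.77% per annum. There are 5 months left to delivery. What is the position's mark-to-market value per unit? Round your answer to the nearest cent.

Current fair forward for the remaining 5 months: F = S·e^((r − q)·T), (r − q) = 0.0377 − 0.0478 = -0.0101
F = 157.86 · e^(-0.0101 × 5/12) = 157.86 × 0.995801 = 157.1971
Value of long forward = (F − K)·e^(−rT) = (157.1971 − 162.41) · e^(−0.0377·5/12)
= -5.2129 × 0.984414 = -5.13
Short position value = −(long value) = ¥5.13

¥5.13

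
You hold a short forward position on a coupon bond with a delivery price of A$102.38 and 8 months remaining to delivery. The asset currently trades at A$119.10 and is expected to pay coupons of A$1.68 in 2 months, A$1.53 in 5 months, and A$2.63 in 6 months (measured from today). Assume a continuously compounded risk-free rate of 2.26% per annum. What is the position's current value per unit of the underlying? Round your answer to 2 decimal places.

PV(remaining coupons) I = 1.68·e^(−0.0226·2/12) + 1.53·e^(−0.0226·5/12) + 2.63·e^(−0.0226·6/12) = 5.7898
Current forward F = (S − I)·e^(rT) = (119.10 − 5.7898)·e^(0.0226·8/12) = 113.3102 × 1.015181 = 115.0304
Value (long) = (F − K)·e^(−rT) = (115.0304 − 102.38) × 0.985046 = 12.4612
Short position value = −(long value) = -A$12.46

-A$12.46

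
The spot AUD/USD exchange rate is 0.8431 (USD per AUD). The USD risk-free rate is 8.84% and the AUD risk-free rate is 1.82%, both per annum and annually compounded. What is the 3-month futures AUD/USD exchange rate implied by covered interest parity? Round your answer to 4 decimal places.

0.8573

By covered interest parity, F = S · (1+r_USD)^T / (1+r_AUD)^T
= 0.8431 × 1.021403 / 1.004519 = 0.8431 × 1.016808
F = 0.8573 USD per AUD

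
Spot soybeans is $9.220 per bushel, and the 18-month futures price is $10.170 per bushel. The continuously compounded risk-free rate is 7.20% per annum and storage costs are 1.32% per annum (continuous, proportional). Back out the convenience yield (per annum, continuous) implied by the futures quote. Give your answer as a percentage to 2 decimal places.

1.98%

F = S·e^((r+u−y)T) ⇒ (r+u−y) = ln(F/S)/T
ln(10.170/9.220) = 0.098067; /T ⇒ 0.065378
y = r + u − ln(F/S)/T = 0.0720 + 0.0132 − 0.065378 = 0.019822
y = 1.98%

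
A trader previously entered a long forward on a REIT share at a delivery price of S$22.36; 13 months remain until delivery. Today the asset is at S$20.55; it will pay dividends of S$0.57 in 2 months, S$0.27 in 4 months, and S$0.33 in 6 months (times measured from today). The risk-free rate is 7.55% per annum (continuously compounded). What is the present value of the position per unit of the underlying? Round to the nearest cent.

-S$1.20

PV(remaining dividends) I = 0.57·e^(−0.0755·2/12) + 0.27·e^(−0.0755·4/12) + 0.33·e^(−0.0755·6/12) = 1.1439
Current forward F = (S − I)·e^(rT) = (20.55 − 1.1439)·e^(0.0755·13/12) = 19.4061 × 1.085230 = 21.0601
Value (long) = (F − K)·e^(−rT) = (21.0601 − 22.36) × 0.921464 = -1.1978
Value = -S$1.20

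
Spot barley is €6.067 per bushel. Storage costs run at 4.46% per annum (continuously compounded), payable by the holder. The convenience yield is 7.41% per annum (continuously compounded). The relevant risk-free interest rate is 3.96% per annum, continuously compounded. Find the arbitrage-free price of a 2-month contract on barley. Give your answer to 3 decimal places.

€6.077 per bushel

Net carry = r + u − y = 0.0396 + 0.0446 − 0.0741 = 0.0101
F = S·e^((r+u−y)T) = 6.067 · e^(0.0101 × 2/12) = 6.067 · e^0.001683
= 6.067 × 1.001684 = €6.077 per bushel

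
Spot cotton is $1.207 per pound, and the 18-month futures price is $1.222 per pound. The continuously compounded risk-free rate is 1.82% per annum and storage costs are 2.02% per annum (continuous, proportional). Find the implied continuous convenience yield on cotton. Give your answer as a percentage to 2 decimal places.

F = S·e^((r+u−y)T) ⇒ (r+u−y) = ln(F/S)/T
ln(1.222/1.207) = 0.012351; /T ⇒ 0.008234
y = r + u − ln(F/S)/T = 0.0182 + 0.0202 − 0.008234 = 0.030166
y = 3.02%

3.02%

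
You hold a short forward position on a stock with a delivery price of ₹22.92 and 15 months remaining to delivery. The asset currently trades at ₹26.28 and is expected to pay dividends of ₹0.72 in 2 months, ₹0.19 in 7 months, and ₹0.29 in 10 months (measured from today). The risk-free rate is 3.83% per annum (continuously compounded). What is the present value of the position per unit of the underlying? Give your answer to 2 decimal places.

PV(remaining dividends) I = 0.72·e^(−0.0383·2/12) + 0.19·e^(−0.0383·7/12) + 0.29·e^(−0.0383·10/12) = 1.1821
Current forward F = (S − I)·e^(rT) = (26.28 − 1.1821)·e^(0.0383·15/12) = 25.0979 × 1.049040 = 26.3287
Value (long) = (F − K)·e^(−rT) = (26.3287 − 22.92) × 0.953253 = 3.2494
Short position value = −(long value) = -₹3.25

-₹3.25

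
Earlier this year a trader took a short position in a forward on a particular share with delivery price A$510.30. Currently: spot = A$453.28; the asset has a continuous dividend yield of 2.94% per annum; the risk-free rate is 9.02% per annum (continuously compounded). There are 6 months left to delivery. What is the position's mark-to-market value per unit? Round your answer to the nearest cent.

A$41.13

Current fair forward for the remaining 6 months: F = S·e^((r − q)·T), (r − q) = 0.0902 − 0.0294 = 0.0608
F = 453.28 · e^(0.0608 × 6/12) = 453.28 × 1.030867 = 467.2714
Value of long forward = (F − K)·e^(−rT) = (467.2714 − 510.30) · e^(−0.0902·6/12)
= -43.0286 × 0.955902 = -41.13
Short position value = −(long value) = A$41.13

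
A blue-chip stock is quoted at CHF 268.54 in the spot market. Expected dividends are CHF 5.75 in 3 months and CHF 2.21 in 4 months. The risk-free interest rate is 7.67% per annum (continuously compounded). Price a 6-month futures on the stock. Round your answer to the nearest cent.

CHF 270.94

PV(dividends) I = 5.75·e^(−0.0767·3/12) + 2.21·e^(−0.0767·4/12)
I = 5.6408 + 2.1542 = 7.7950
F = (S − I)·e^(rT) = (268.54 − 7.7950) · e^(0.0767·6/12)
= 260.7450 · e^0.038350 = 260.7450 × 1.039095 = CHF 270.94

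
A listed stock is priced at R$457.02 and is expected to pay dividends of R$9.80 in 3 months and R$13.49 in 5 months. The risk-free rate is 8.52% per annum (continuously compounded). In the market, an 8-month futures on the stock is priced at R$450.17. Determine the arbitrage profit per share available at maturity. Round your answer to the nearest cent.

R$9.63 per share

PV(dividends) I = 9.80·e^(−0.0852·3/12) + 13.49·e^(−0.0852·5/12) = 22.6130
Fair futures F* = (S − I)·e^(rT) = (457.02 − 22.6130)·e^0.056800 = 434.4070 × 1.058444 = 459.7955
Market R$450.17 < fair 459.7955: forward underpriced → reverse cash-and-carry (short the stock, invest proceeds at r, pay the dividends, go long the forward).
Profit at T = |F_mkt − F*| = |450.17 − 459.7955| = R$9.63 per share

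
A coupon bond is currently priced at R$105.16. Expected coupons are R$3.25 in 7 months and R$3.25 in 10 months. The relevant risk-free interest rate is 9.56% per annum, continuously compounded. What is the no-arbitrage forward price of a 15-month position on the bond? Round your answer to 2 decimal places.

R$111.66

PV(coupons) I = 3.25·e^(−0.0956·7/12) + 3.25·e^(−0.0956·10/12)
I = 3.0737 + 3.0011 = 6.0748
F = (S − I)·e^(rT) = (105.16 − 6.0748) · e^(0.0956·15/12)
= 99.0852 · e^0.119500 = 99.0852 × 1.126933 = R$111.66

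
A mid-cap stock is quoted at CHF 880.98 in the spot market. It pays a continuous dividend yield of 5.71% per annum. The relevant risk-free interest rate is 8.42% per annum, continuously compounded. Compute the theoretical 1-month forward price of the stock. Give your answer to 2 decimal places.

F = S·e^((r − q)T) = 880.98 · e^((0.0842 − 0.0571) × 1/12)
= 880.98 · e^0.002258 = 880.98 × 1.002261
F = CHF 882.97

CHF 882.97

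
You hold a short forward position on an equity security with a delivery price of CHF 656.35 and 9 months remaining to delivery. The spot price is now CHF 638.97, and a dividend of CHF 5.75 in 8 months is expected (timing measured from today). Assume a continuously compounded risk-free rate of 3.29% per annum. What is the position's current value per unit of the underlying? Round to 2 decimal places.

CHF 7.01

PV(remaining dividends) I = 5.75·e^(−0.0329·8/12) = 5.6253
Current forward F = (S − I)·e^(rT) = (638.97 − 5.6253)·e^(0.0329·9/12) = 633.3447 × 1.024982 = 649.1669
Value (long) = (F − K)·e^(−rT) = (649.1669 − 656.35) × 0.975627 = -7.0080
Short position value = −(long value) = CHF 7.01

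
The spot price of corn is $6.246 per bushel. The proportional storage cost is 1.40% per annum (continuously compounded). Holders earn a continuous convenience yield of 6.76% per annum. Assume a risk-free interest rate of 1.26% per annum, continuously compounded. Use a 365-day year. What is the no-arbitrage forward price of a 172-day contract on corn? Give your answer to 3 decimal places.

Net carry = r + u − y = 0.0126 + 0.0140 − 0.0676 = -0.0410
F = S·e^((r+u−y)T) = 6.246 · e^(-0.0410 × 172/365) = 6.246 · e^-0.019321
= 6.246 × 0.980864 = $6.126 per bushel

$6.126 per bushel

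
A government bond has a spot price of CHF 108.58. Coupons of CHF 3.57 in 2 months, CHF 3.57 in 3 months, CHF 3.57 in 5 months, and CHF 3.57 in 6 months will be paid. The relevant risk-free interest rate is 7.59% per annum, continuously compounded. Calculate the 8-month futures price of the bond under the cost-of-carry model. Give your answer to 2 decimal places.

PV(coupons) I = 3.57·e^(−0.0759·2/12) + 3.57·e^(−0.0759·3/12) + 3.57·e^(−0.0759·5/12) + 3.57·e^(−0.0759·6/12)
I = 3.5251 + 3.5029 + 3.4589 + 3.4371 = 13.9240
F = (S − I)·e^(rT) = (108.58 − 13.9240) · e^(0.0759·8/12)
= 94.6560 · e^0.050600 = 94.6560 × 1.051902 = CHF 99.57

CHF 99.57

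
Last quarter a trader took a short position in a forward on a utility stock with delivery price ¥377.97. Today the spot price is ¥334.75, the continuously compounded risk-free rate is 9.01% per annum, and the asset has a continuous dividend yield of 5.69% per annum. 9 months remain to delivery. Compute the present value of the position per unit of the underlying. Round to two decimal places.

¥32.51

Current fair forward for the remaining 9 months: F = S·e^((r − q)·T), (r − q) = 0.0901 − 0.0569 = 0.0332
F = 334.75 · e^(0.0332 × 9/12) = 334.75 × 1.025213 = 343.1901
Value of long forward = (F − K)·e^(−rT) = (343.1901 − 377.97) · e^(−0.0901·9/12)
= -34.7799 × 0.934658 = -32.51
Short position value = −(long value) = ¥32.51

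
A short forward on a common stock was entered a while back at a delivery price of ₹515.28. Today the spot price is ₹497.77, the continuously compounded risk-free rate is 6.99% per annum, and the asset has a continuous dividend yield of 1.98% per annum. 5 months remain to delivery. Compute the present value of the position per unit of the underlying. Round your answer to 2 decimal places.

Current fair forward for the remaining 5 months: F = S·e^((r − q)·T), (r − q) = 0.0699 − 0.0198 = 0.0501
F = 497.77 · e^(0.0501 × 5/12) = 497.77 × 1.021094 = 508.2700
Value of long forward = (F − K)·e^(−rT) = (508.2700 − 515.28) · e^(−0.0699·5/12)
= -7.0100 × 0.971295 = -6.81
Short position value = −(long value) = ₹6.81

₹6.81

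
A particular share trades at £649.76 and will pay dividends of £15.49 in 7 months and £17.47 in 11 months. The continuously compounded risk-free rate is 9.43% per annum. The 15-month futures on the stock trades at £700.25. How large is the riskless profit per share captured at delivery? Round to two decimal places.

£3.73 per share

PV(dividends) I = 15.49·e^(−0.0943·7/12) + 17.47·e^(−0.0943·11/12) = 30.6842
Fair futures F* = (S − I)·e^(rT) = (649.76 − 30.6842)·e^0.117875 = 619.0758 × 1.125103 = 696.5240
Market £700.25 > fair 696.5240: forward overpriced → cash-and-carry (borrow at r, buy the stock and collect the dividends, short the forward).
Profit at T = |F_mkt − F*| = |700.25 − 696.5240| = £3.73 per share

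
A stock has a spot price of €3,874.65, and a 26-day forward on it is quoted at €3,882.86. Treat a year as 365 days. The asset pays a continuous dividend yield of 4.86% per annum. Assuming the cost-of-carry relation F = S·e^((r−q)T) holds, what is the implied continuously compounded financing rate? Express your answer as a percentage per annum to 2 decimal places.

From F = S·e^((r−q)T): (r − q) = ln(F/S)/T
ln(3882.86/3874.65) = ln(1.002119) = 0.002117
(r − q) = 0.002117 / (26/365) = 0.029719
r = ln(F/S)/T + q = 0.029719 + 0.0486 = 0.078319
r = 7.83%

7.83%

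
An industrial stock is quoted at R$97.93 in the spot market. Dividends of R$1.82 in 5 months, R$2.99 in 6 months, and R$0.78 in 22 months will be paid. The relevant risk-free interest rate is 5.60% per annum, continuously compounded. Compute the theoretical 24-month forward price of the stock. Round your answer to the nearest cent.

R$103.51

PV(dividends) I = 1.82·e^(−0.0560·5/12) + 2.99·e^(−0.0560·6/12) + 0.78·e^(−0.0560·22/12)
I = 1.7780 + 2.9074 + 0.7039 = 5.3893
F = (S − I)·e^(rT) = (97.93 − 5.3893) · e^(0.0560·24/12)
= 92.5407 · e^0.112000 = 92.5407 × 1.118513 = R$103.51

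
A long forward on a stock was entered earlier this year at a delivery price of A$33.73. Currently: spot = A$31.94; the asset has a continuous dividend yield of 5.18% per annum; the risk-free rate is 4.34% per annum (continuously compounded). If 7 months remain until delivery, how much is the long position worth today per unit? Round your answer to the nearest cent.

-A$1.90

Current fair forward for the remaining 7 months: F = S·e^((r − q)·T), (r − q) = 0.0434 − 0.0518 = -0.0084
F = 31.94 · e^(-0.0084 × 7/12) = 31.94 × 0.995112 = 31.7839
Value of long forward = (F − K)·e^(−rT) = (31.7839 − 33.73) · e^(−0.0434·7/12)
= -1.9461 × 0.975001 = -1.90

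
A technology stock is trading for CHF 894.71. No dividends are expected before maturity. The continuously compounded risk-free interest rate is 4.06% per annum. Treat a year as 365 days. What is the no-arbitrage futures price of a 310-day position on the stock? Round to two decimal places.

F = S·e^(rT) = 894.71 · e^(0.0406 × 310/365)
= 894.71 · e^0.034482 = 894.71 × 1.035083
F = CHF 926.10

CHF 926.10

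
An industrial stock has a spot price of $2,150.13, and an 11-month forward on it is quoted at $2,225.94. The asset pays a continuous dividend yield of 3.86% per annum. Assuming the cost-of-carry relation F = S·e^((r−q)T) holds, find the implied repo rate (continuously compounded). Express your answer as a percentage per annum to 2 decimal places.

7.64%

From F = S·e^((r−q)T): (r − q) = ln(F/S)/T
ln(2225.94/2150.13) = ln(1.035258) = 0.034651
(r − q) = 0.034651 / (11/12) = 0.037801
r = ln(F/S)/T + q = 0.037801 + 0.0386 = 0.076401
r = 7.64%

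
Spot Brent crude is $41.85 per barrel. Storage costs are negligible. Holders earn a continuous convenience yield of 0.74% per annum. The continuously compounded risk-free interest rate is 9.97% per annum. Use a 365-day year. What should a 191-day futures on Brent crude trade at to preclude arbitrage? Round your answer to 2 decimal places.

$43.92 per barrel

Net carry = r + u − y = 0.0997 + 0.0000 − 0.0074 = 0.0923
F = S·e^((r+u−y)T) = 41.85 · e^(0.0923 × 191/365) = 41.85 · e^0.048299
= 41.85 × 1.049484 = $43.92 per barrel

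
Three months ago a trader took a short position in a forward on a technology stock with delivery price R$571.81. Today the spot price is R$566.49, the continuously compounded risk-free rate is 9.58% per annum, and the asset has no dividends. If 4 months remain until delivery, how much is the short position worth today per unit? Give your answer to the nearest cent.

Current fair forward for the remaining 4 months: F = S·e^(r·T), r = 0.0958
F = 566.49 · e^(0.0958 × 4/12) = 566.49 × 1.032449 = 584.8720
Value of long forward = (F − K)·e^(−rT) = (584.8720 − 571.81) · e^(−0.0958·4/12)
= 13.0620 × 0.968571 = 12.65
Short position value = −(long value) = -R$12.65

-R$12.65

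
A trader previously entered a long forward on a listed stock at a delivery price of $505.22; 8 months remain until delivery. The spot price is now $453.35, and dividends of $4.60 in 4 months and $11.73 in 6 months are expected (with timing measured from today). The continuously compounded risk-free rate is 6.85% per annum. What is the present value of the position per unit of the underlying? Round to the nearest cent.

-$45.15

PV(remaining dividends) I = 4.60·e^(−0.0685·4/12) + 11.73·e^(−0.0685·6/12) = 15.8312
Current forward F = (S − I)·e^(rT) = (453.35 − 15.8312)·e^(0.0685·8/12) = 437.5188 × 1.046725 = 457.9619
Value (long) = (F − K)·e^(−rT) = (457.9619 − 505.22) × 0.955360 = -45.1485
Value = -$45.15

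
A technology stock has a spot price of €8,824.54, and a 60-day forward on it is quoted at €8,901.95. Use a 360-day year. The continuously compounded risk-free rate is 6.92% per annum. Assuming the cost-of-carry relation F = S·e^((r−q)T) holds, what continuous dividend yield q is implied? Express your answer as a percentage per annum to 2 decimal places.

1.68%

From F = S·e^((r−q)T): (r − q) = ln(F/S)/T
ln(8901.95/8824.54) = ln(1.008772) = 0.008734
(r − q) = 0.008734 / (60/360) = 0.052404
q = r − ln(F/S)/T = 0.0692 − 0.052404 = 0.016796
q = 1.68%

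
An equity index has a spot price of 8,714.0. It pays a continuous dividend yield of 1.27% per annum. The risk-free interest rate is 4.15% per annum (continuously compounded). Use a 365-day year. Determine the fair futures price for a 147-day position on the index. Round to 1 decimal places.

F = S·e^((r − q)T) = 8714.0 · e^((0.0415 − 0.0127) × 147/365)
= 8714.0 · e^0.011599 = 8714.0 × 1.011667
F = 8,815.7

8,815.7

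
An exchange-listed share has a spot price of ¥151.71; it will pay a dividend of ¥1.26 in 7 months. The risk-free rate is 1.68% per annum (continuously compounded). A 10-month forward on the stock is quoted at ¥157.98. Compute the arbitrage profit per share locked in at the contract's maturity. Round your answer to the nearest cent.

PV(dividends) I = 1.26·e^(−0.0168·7/12) = 1.2477
Fair forward F* = (S − I)·e^(rT) = (151.71 − 1.2477)·e^0.014000 = 150.4623 × 1.014098 = 152.5835
Market ¥157.98 > fair 152.5835: forward overpriced → cash-and-carry (borrow at r, buy the stock and collect the dividends, short the forward).
Profit at T = |F_mkt − F*| = |157.98 − 152.5835| = ¥5.40 per share

¥5.40 per share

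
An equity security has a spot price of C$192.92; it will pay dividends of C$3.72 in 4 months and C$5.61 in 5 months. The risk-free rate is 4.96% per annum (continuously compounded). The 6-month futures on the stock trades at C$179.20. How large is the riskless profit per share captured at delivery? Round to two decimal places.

PV(dividends) I = 3.72·e^(−0.0496·4/12) + 5.61·e^(−0.0496·5/12) = 9.1543
Fair futures F* = (S − I)·e^(rT) = (192.92 − 9.1543)·e^0.024800 = 183.7657 × 1.025110 = 188.3801
Market C$179.20 < fair 188.3801: forward underpriced → reverse cash-and-carry (short the stock, invest proceeds at r, pay the dividends, go long the forward).
Profit at T = |F_mkt − F*| = |179.20 − 188.3801| = C$9.18 per share

C$9.18 per share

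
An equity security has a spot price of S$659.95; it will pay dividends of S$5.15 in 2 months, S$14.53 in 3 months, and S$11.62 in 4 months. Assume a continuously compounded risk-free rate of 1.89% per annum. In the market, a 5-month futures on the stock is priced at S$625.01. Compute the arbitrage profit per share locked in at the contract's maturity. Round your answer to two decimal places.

S$8.77 per share

PV(dividends) I = 5.15·e^(−0.0189·2/12) + 14.53·e^(−0.0189·3/12) + 11.62·e^(−0.0189·4/12) = 31.1423
Fair futures F* = (S − I)·e^(rT) = (659.95 − 31.1423)·e^0.007875 = 628.8077 × 1.007906 = 633.7791
Market S$625.01 < fair 633.7791: forward underpriced → reverse cash-and-carry (short the stock, invest proceeds at r, pay the dividends, go long the forward).
Profit at T = |F_mkt − F*| = |625.01 − 633.7791| = S$8.77 per share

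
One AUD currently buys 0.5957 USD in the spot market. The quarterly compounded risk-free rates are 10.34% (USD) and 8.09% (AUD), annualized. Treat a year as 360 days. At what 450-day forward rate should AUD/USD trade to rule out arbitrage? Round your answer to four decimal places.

0.6123

By covered interest parity, F = S · (1+r_USD/4)^(4T) / (1+r_AUD/4)^(4T)
= 0.5957 × 1.136107 / 1.105299 = 0.5957 × 1.027873
F = 0.6123 USD per AUD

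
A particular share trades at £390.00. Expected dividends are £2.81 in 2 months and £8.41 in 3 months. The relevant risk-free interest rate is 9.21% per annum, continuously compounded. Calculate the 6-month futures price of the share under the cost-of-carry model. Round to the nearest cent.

£396.88

PV(dividends) I = 2.81·e^(−0.0921·2/12) + 8.41·e^(−0.0921·3/12)
I = 2.7672 + 8.2186 = 10.9858
F = (S − I)·e^(rT) = (390.00 − 10.9858) · e^(0.0921·6/12)
= 379.0142 · e^0.046050 = 379.0142 × 1.047127 = £396.88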